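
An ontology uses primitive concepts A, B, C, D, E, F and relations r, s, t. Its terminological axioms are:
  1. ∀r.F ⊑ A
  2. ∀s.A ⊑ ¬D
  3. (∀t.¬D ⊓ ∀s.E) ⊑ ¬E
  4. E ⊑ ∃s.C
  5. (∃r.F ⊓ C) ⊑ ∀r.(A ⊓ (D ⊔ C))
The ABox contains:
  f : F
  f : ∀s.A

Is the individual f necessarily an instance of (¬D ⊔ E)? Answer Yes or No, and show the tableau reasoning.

1. f : (¬D ⊔ E)?  L(f) = {F, ∀s.A} ∪ {(D ⊓ ¬E)}
   clash {D, ¬D} at f — f ∈ (¬D ⊔ E)
2. Hence f : (¬D ⊔ E): entailed.

Yes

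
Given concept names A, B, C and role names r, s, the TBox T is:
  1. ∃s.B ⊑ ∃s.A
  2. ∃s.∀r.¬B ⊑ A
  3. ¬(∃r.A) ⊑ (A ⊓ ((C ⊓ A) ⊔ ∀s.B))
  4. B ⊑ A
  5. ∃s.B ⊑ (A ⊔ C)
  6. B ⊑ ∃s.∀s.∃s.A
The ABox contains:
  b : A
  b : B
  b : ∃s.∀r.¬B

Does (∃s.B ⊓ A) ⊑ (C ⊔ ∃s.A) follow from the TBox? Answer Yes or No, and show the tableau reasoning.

Yes

1. (∃s.B ⊓ A) ⊑ (C ⊔ ∃s.A)  ⇔  ((∃s.B ⊓ A) ⊓ (¬C ⊓ ∀s.¬A)) unsat w.r.t. T
   all branches close; clash {A, ¬A} at an ∃-successor
2. Hence (∃s.B ⊓ A) ⊑ (C ⊔ ∃s.A): entailed.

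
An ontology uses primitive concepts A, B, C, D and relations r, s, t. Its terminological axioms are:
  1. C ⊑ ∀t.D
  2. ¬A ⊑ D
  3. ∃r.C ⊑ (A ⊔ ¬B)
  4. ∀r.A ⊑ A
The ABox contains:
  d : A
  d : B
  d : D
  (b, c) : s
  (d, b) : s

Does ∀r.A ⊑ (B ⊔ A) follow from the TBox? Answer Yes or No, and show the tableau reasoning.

1. ∀r.A ⊑ (B ⊔ A)  ⇔  (∀r.A ⊓ (¬B ⊓ ¬A)) unsat w.r.t. T
   all branches close; clash {A, ¬A} at x₀
2. Hence ∀r.A ⊑ (B ⊔ A): entailed.

Yes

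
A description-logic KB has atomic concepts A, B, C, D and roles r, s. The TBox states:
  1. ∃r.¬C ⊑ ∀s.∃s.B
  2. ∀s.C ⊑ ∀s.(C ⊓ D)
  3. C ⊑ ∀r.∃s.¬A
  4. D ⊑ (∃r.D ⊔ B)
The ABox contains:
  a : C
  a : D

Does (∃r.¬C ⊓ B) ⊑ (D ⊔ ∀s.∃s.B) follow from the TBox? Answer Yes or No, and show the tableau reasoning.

1. (∃r.¬C ⊓ B) ⊑ (D ⊔ ∀s.∃s.B)  ⇔  ((∃r.¬C ⊓ B) ⊓ (¬D ⊓ ∃s.∀s.¬B)) unsat w.r.t. T
   all branches close; clash {B, ¬B} at an ∃-successor
2. Hence (∃r.¬C ⊓ B) ⊑ (D ⊔ ∀s.∃s.B): entailed.

Yes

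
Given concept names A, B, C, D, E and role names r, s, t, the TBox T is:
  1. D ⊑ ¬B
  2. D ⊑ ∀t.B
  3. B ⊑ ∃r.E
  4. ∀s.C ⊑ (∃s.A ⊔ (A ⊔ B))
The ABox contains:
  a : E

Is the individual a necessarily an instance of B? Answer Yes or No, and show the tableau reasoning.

1. a : B?  L(a) = {E} ∪ {¬B}
   open: L(a) ⊇ {E, ¬B, ¬D, ∃s.¬C} (+ ∃-successors) — a ∉ B possible
2. Hence a : B: not entailed.

No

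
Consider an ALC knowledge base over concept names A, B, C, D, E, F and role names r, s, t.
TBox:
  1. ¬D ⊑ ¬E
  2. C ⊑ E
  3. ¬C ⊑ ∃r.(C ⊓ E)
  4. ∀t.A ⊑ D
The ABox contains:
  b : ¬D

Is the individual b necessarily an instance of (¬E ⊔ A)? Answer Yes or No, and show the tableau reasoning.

1. b : (¬E ⊔ A)?  L(b) = {¬D} ∪ {(E ⊓ ¬A)}
   clash {E, ¬E} at b — b ∈ (¬E ⊔ A)
2. Hence b : (¬E ⊔ A): entailed.

Yes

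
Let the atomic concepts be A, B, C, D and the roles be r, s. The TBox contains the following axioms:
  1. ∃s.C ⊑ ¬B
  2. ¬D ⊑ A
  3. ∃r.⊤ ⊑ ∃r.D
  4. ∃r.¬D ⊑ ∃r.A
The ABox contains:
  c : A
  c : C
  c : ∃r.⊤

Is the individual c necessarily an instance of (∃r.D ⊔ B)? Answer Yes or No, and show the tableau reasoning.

Yes

1. c : (∃r.D ⊔ B)?  L(c) = {A, C, ∃r.⊤} ∪ {(∀r.¬D ⊓ ¬B)}
   clash {D, ¬D} at an ∃-successor — c ∈ (∃r.D ⊔ B)
2. Hence c : (∃r.D ⊔ B): entailed.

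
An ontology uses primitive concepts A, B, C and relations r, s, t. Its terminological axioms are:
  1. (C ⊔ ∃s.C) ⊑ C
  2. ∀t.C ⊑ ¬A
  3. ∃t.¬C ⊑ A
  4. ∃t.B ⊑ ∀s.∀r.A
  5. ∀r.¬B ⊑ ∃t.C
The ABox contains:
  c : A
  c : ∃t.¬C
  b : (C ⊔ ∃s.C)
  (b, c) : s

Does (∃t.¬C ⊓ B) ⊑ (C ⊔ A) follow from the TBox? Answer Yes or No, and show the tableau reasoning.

Yes

1. (∃t.¬C ⊓ B) ⊑ (C ⊔ A)  ⇔  ((∃t.¬C ⊓ B) ⊓ (¬C ⊓ ¬A)) unsat w.r.t. T
   all branches close; clash {A, ¬A} at x₀
2. Hence (∃t.¬C ⊓ B) ⊑ (C ⊔ A): entailed.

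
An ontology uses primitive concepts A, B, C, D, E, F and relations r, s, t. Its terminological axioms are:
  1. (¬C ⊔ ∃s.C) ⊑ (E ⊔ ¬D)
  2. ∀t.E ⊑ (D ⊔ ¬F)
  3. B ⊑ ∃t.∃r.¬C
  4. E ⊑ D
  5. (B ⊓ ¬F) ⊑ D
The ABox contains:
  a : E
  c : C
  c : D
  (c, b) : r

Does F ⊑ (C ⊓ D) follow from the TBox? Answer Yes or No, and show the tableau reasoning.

No

1. F ⊑ (C ⊓ D)  ⇔  (F ⊓ (¬C ⊔ ¬D)) unsat w.r.t. T
   open: L(x₀) ⊇ {F, ¬B, ¬C, ¬D, ¬E, …} (+ ∃-successors)
2. Hence F ⊑ (C ⊓ D): not entailed.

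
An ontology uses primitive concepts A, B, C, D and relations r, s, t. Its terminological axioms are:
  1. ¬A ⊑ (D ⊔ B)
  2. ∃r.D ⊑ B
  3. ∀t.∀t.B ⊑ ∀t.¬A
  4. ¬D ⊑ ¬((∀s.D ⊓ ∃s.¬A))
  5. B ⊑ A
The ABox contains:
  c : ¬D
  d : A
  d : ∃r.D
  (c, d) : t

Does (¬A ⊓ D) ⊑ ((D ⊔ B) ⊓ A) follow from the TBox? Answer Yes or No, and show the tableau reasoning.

1. (¬A ⊓ D) ⊑ ((D ⊔ B) ⊓ A)  ⇔  ((¬A ⊓ D) ⊓ ((¬D ⊓ ¬B) ⊔ ¬A)) unsat w.r.t. T
   apply at x₀: ¬A⊑(D ⊔ B)
   open: L(x₀) ⊇ {D, ¬A, ¬B, ∀r.¬D, ∃t.∃t.¬B} (+ ∃-successors)
2. Hence (¬A ⊓ D) ⊑ ((D ⊔ B) ⊓ A): not entailed.

No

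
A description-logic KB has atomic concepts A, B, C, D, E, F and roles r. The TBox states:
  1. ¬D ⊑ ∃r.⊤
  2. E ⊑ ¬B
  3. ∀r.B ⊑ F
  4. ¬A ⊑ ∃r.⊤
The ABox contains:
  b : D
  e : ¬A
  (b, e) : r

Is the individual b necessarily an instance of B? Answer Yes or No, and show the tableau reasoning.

1. b : B?  L(b) = {D} ∪ {¬B}
   open: L(b) ⊇ {A, D, ¬B, ∃r.¬B} (+ ∃-successors) — b ∉ B possible
2. Hence b : B: not entailed.

No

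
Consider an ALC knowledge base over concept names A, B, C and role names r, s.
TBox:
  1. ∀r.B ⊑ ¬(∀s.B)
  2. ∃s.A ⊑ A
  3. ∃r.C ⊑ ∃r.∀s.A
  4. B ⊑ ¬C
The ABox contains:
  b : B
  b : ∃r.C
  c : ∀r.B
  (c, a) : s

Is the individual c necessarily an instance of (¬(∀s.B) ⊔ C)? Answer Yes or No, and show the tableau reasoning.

Yes

1. c : (¬(∀s.B) ⊔ C)?  L(c) = {∀r.B} ∪ {(∀s.B ⊓ ¬C)}
   clash {B, ¬B} at an ∃-successor — c ∈ (¬(∀s.B) ⊔ C)
2. Hence c : (¬(∀s.B) ⊔ C): entailed.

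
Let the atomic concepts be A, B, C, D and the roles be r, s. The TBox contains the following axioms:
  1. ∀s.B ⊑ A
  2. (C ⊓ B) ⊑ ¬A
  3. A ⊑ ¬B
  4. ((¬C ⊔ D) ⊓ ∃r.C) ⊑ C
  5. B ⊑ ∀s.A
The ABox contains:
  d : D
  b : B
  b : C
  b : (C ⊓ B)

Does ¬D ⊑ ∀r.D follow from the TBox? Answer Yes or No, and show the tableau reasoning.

1. ¬D ⊑ ∀r.D  ⇔  (¬D ⊓ ∃r.¬D) unsat w.r.t. T
   open: L(x₀) ⊇ {C, ¬A, ¬B, ¬D, ∃r.¬D, …} (+ ∃-successors)
2. Hence ¬D ⊑ ∀r.D: not entailed.

No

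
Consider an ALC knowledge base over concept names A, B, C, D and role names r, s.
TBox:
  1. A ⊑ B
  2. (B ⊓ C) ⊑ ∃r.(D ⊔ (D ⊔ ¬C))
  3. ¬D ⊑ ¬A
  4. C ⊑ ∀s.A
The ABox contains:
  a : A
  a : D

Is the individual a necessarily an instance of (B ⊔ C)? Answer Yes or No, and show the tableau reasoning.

1. a : (B ⊔ C)?  L(a) = {A, D} ∪ {(¬B ⊓ ¬C)}
   clash {B, ¬B} at a — a ∈ (B ⊔ C)
2. Hence a : (B ⊔ C): entailed.

Yes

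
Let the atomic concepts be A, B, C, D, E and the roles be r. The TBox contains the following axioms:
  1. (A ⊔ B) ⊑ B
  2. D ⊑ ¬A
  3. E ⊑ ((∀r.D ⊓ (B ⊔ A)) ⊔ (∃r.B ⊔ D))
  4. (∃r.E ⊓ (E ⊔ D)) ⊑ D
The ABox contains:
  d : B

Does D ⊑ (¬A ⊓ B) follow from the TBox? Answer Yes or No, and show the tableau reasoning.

1. D ⊑ (¬A ⊓ B)  ⇔  (D ⊓ (A ⊔ ¬B)) unsat w.r.t. T
   apply at x₀: D⊑¬A
   open: L(x₀) ⊇ {D, ¬A, ¬B, ¬E}
2. Hence D ⊑ (¬A ⊓ B): not entailed.

No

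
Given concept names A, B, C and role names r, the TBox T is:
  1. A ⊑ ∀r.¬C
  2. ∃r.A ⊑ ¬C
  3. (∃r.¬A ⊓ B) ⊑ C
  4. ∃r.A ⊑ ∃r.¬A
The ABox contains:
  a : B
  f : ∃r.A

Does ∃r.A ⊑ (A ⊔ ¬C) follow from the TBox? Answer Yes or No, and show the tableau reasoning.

1. ∃r.A ⊑ (A ⊔ ¬C)  ⇔  (∃r.A ⊓ (¬A ⊓ C)) unsat w.r.t. T
   all branches close; clash {C, ¬C} at x₀
2. Hence ∃r.A ⊑ (A ⊔ ¬C): entailed.

Yes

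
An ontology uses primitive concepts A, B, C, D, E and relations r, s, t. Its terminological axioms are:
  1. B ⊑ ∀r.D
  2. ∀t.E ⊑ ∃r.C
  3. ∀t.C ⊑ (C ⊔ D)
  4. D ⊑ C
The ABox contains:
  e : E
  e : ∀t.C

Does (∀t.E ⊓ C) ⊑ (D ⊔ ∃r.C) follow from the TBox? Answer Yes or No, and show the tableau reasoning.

1. (∀t.E ⊓ C) ⊑ (D ⊔ ∃r.C)  ⇔  ((∀t.E ⊓ C) ⊓ (¬D ⊓ ∀r.¬C)) unsat w.r.t. T
   all branches close; clash {C, ¬C} at an ∃-successor
2. Hence (∀t.E ⊓ C) ⊑ (D ⊔ ∃r.C): entailed.

Yes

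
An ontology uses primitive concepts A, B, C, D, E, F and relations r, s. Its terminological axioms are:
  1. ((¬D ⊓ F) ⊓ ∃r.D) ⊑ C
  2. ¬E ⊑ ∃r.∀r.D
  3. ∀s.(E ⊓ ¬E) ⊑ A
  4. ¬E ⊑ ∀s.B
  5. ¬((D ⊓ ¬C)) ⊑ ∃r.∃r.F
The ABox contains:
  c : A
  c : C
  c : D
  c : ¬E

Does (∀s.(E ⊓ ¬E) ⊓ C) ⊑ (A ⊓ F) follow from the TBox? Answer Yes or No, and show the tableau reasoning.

1. (∀s.(E ⊓ ¬E) ⊓ C) ⊑ (A ⊓ F)  ⇔  ((∀s.(E ⊓ ¬E) ⊓ C) ⊓ (¬A ⊔ ¬F)) unsat w.r.t. T
   apply at x₀: ∀s.(E ⊓ ¬E)⊑A
   open: L(x₀) ⊇ {A, C, E, ¬F, ∀s.(E ⊓ ¬E), …} (+ ∃-successors)
2. Hence (∀s.(E ⊓ ¬E) ⊓ C) ⊑ (A ⊓ F): not entailed.

No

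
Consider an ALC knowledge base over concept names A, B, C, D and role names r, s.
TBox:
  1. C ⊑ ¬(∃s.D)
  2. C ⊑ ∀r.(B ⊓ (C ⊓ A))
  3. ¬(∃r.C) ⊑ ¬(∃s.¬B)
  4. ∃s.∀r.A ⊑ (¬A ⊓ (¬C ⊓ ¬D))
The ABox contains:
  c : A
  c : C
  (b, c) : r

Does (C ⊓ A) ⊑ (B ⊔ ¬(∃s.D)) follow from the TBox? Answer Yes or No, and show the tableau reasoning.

Yes

1. (C ⊓ A) ⊑ (B ⊔ ¬(∃s.D))  ⇔  ((C ⊓ A) ⊓ (¬B ⊓ ∃s.D)) unsat w.r.t. T
   all branches close; clash {A, ¬A} at x₀
2. Hence (C ⊓ A) ⊑ (B ⊔ ¬(∃s.D)): entailed.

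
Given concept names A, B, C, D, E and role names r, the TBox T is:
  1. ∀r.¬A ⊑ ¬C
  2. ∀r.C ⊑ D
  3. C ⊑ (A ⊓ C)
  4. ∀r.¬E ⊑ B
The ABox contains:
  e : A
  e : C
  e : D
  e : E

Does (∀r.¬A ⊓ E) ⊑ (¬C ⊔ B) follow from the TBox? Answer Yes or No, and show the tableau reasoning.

Yes

1. (∀r.¬A ⊓ E) ⊑ (¬C ⊔ B)  ⇔  ((∀r.¬A ⊓ E) ⊓ (C ⊓ ¬B)) unsat w.r.t. T
   all branches close; clash {C, ¬C} at x₀
2. Hence (∀r.¬A ⊓ E) ⊑ (¬C ⊔ B): entailed.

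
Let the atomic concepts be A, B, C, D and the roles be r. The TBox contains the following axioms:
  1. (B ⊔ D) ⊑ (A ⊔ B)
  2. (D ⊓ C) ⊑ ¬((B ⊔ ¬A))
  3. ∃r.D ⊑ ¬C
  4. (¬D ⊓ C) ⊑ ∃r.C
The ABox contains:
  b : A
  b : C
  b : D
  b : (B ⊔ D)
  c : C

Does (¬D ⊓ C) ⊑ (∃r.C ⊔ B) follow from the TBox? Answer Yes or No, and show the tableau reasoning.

1. (¬D ⊓ C) ⊑ (∃r.C ⊔ B)  ⇔  ((¬D ⊓ C) ⊓ (∀r.¬C ⊓ ¬B)) unsat w.r.t. T
   all branches close; clash {B, ¬B} at x₀
2. Hence (¬D ⊓ C) ⊑ (∃r.C ⊔ B): entailed.

Yes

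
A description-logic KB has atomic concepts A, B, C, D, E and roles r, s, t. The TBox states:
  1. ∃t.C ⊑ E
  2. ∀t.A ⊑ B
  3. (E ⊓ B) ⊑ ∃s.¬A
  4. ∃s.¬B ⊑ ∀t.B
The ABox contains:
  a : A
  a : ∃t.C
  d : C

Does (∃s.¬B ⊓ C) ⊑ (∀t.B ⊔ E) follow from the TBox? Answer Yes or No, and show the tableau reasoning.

Yes

1. (∃s.¬B ⊓ C) ⊑ (∀t.B ⊔ E)  ⇔  ((∃s.¬B ⊓ C) ⊓ (∃t.¬B ⊓ ¬E)) unsat w.r.t. T
   all branches close; clash {E, ¬E} at x₀
2. Hence (∃s.¬B ⊓ C) ⊑ (∀t.B ⊔ E): entailed.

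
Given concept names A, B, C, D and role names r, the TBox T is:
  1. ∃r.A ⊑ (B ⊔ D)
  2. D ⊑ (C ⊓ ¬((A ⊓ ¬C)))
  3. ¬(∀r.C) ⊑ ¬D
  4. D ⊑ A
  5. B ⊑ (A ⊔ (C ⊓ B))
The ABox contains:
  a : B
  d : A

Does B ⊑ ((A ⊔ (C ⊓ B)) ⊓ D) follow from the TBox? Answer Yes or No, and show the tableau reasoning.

No

1. B ⊑ ((A ⊔ (C ⊓ B)) ⊓ D)  ⇔  (B ⊓ ((¬A ⊓ (¬C ⊔ ¬B)) ⊔ ¬D)) unsat w.r.t. T
   apply at x₀: B⊑(A ⊔ (C ⊓ B))
   open: L(x₀) ⊇ {A, B, ¬D, ∀r.¬A}
2. Hence B ⊑ ((A ⊔ (C ⊓ B)) ⊓ D): not entailed.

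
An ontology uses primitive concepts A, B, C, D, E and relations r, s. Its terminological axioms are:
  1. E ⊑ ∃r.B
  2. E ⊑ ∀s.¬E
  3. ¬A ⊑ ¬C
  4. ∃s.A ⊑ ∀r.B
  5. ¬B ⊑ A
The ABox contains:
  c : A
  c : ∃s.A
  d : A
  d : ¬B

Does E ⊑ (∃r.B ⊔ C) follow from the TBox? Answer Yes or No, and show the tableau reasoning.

Yes

1. E ⊑ (∃r.B ⊔ C)  ⇔  (E ⊓ (∀r.¬B ⊓ ¬C)) unsat w.r.t. T
   all branches close; clash {B, ¬B} at an ∃-successor
2. Hence E ⊑ (∃r.B ⊔ C): entailed.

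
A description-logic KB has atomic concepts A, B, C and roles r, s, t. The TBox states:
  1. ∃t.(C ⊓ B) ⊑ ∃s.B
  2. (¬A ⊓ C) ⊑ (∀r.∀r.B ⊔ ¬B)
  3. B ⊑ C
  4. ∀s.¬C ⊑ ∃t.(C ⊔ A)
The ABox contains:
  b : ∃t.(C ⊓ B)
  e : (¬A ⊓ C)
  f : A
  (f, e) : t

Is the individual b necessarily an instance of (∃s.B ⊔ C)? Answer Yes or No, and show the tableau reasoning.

1. b : (∃s.B ⊔ C)?  L(b) = {∃t.(C ⊓ B)} ∪ {(∀s.¬B ⊓ ¬C)}
   clash {C, ¬C} at b — b ∈ (∃s.B ⊔ C)
2. Hence b : (∃s.B ⊔ C): entailed.

Yes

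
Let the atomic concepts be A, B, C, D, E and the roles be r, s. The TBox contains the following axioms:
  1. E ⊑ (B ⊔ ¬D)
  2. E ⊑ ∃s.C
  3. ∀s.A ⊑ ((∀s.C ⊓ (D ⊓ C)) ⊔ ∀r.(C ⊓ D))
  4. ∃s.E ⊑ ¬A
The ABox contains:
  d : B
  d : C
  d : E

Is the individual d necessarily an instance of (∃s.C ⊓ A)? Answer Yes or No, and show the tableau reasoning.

No

1. d : (∃s.C ⊓ A)?  L(d) = {B, C, E} ∪ {(∀s.¬C ⊔ ¬A)}
   apply at d: E⊑(B ⊔ ¬D); E⊑∃s.C
   open: L(d) ⊇ {B, C, E, ¬A, ∃s.C, …} (+ ∃-successors) — d ∉ (∃s.C ⊓ A) possible
2. Hence d : (∃s.C ⊓ A): not entailed.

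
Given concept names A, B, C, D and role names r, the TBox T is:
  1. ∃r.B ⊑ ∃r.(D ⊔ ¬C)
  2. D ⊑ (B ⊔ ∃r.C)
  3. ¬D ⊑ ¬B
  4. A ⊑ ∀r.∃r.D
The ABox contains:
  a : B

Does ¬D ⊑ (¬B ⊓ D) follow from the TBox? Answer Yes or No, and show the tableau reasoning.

1. ¬D ⊑ (¬B ⊓ D)  ⇔  (¬D ⊓ (B ⊔ ¬D)) unsat w.r.t. T
   apply at x₀: ¬D⊑¬B
   open: L(x₀) ⊇ {¬A, ¬B, ¬D, ∀r.¬B}
2. Hence ¬D ⊑ (¬B ⊓ D): not entailed.

No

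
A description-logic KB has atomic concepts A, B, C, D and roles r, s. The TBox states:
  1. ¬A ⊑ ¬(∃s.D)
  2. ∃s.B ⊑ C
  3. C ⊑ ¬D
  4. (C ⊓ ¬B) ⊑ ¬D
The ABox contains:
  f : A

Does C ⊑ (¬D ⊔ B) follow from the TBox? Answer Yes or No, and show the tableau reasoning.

Yes

1. C ⊑ (¬D ⊔ B)  ⇔  (C ⊓ (D ⊓ ¬B)) unsat w.r.t. T
   all branches close; clash {D, ¬D} at x₀
2. Hence C ⊑ (¬D ⊔ B): entailed.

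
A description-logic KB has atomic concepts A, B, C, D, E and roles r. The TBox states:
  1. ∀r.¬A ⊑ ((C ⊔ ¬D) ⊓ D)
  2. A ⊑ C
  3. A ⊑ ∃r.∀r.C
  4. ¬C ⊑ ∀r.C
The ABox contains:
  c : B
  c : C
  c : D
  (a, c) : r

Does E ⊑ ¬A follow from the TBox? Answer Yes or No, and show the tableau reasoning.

No

1. E ⊑ ¬A  ⇔  (E ⊓ A) unsat w.r.t. T
   apply at x₀: A⊑C; A⊑∃r.∀r.C
   open: L(x₀) ⊇ {A, C, E, ∃r.A, ∃r.∀r.C} (+ ∃-successors)
2. Hence E ⊑ ¬A: not entailed.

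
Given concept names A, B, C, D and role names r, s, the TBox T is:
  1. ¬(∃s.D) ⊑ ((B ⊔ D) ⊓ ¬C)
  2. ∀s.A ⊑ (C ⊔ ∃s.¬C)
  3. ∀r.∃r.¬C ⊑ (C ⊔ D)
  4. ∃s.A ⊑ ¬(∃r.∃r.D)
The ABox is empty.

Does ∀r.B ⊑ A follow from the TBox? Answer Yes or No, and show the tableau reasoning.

1. ∀r.B ⊑ A  ⇔  (∀r.B ⊓ ¬A) unsat w.r.t. T
   open: L(x₀) ⊇ {¬A, ∀r.B, ∀s.¬A, ∃r.∀r.C, ∃s.D, …} (+ ∃-successors)
2. Hence ∀r.B ⊑ A: not entailed.

No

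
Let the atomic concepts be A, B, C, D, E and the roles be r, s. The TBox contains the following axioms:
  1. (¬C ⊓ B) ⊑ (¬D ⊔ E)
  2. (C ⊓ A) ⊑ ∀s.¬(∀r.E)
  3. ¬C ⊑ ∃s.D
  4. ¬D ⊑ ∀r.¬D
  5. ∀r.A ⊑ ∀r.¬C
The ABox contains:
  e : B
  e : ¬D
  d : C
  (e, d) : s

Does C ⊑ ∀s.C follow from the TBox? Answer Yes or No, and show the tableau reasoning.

No

1. C ⊑ ∀s.C  ⇔  (C ⊓ ∃s.¬C) unsat w.r.t. T
   open: L(x₀) ⊇ {C, D, ¬A, ∃r.¬A, ∃s.¬C} (+ ∃-successors)
2. Hence C ⊑ ∀s.C: not entailed.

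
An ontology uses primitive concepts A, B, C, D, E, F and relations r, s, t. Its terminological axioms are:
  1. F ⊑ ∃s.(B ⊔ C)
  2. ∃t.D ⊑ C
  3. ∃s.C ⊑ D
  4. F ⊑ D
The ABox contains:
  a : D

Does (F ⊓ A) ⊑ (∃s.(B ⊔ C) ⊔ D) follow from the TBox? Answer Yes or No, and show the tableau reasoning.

1. (F ⊓ A) ⊑ (∃s.(B ⊔ C) ⊔ D)  ⇔  ((F ⊓ A) ⊓ (∀s.(¬B ⊓ ¬C) ⊓ ¬D)) unsat w.r.t. T
   all branches close; clash {D, ¬D} at x₀
2. Hence (F ⊓ A) ⊑ (∃s.(B ⊔ C) ⊔ D): entailed.

Yes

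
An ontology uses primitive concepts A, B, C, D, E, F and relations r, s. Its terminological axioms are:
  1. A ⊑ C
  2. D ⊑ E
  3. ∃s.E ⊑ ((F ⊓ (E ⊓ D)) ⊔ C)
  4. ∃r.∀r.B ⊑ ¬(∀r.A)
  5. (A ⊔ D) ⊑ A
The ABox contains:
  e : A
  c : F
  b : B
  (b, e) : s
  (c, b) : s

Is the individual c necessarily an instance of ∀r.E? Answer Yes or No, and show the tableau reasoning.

1. c : ∀r.E?  L(c) = {F} ∪ {∃r.¬E}
   open: L(c) ⊇ {F, ¬A, ¬D, ∀r.∃r.¬B, ∀s.¬E, …} (+ ∃-successors) — c ∉ ∀r.E possible
2. Hence c : ∀r.E: not entailed.

No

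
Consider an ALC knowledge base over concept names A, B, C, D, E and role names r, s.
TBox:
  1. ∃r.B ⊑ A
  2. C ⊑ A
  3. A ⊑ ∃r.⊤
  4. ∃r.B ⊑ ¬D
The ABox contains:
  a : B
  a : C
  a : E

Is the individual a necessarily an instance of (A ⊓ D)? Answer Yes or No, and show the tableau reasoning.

1. a : (A ⊓ D)?  L(a) = {B, C, E} ∪ {(¬A ⊔ ¬D)}
   apply at a: C⊑A
   open: L(a) ⊇ {A, B, C, E, ¬D, …} (+ ∃-successors) — a ∉ (A ⊓ D) possible
2. Hence a : (A ⊓ D): not entailed.

No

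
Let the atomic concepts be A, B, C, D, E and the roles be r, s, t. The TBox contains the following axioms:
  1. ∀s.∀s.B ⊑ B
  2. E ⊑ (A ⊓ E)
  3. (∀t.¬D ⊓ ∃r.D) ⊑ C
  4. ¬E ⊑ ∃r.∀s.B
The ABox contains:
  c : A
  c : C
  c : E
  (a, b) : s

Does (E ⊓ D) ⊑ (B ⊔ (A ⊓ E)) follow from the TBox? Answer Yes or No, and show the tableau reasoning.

1. (E ⊓ D) ⊑ (B ⊔ (A ⊓ E))  ⇔  ((E ⊓ D) ⊓ (¬B ⊓ (¬A ⊔ ¬E))) unsat w.r.t. T
   all branches close; clash {E, ¬E} at x₀
2. Hence (E ⊓ D) ⊑ (B ⊔ (A ⊓ E)): entailed.

Yes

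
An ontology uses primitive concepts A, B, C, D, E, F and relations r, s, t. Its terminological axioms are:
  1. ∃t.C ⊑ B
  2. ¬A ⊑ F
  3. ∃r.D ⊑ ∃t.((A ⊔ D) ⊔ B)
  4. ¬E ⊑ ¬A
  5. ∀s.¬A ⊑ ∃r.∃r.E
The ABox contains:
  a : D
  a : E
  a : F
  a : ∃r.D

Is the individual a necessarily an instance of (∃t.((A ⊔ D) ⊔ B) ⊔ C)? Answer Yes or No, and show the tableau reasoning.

Yes

1. a : (∃t.((A ⊔ D) ⊔ B) ⊔ C)?  L(a) = {D, E, F, ∃r.D} ∪ {(∀t.((¬A ⊓ ¬D) ⊓ ¬B) ⊓ ¬C)}
   clash {B, ¬B} at an ∃-successor — a ∈ (∃t.((A ⊔ D) ⊔ B) ⊔ C)
2. Hence a : (∃t.((A ⊔ D) ⊔ B) ⊔ C): entailed.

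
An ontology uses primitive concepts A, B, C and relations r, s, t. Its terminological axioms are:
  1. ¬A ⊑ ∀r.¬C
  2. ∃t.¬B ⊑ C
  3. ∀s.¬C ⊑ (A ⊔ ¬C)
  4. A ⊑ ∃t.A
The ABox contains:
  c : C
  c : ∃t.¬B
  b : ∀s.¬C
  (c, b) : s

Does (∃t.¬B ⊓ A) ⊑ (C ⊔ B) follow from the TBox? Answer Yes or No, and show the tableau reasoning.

1. (∃t.¬B ⊓ A) ⊑ (C ⊔ B)  ⇔  ((∃t.¬B ⊓ A) ⊓ (¬C ⊓ ¬B)) unsat w.r.t. T
   all branches close; clash {C, ¬C} at x₀
2. Hence (∃t.¬B ⊓ A) ⊑ (C ⊔ B): entailed.

Yes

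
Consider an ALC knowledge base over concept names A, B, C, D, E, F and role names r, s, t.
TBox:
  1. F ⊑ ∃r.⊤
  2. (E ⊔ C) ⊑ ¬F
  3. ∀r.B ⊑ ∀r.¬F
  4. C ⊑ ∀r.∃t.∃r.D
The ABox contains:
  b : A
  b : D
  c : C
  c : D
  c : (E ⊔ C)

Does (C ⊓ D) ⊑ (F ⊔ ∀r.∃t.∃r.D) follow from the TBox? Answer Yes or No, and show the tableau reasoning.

1. (C ⊓ D) ⊑ (F ⊔ ∀r.∃t.∃r.D)  ⇔  ((C ⊓ D) ⊓ (¬F ⊓ ∃r.∀t.∀r.¬D)) unsat w.r.t. T
   all branches close; clash {D, ¬D} at an ∃-successor
2. Hence (C ⊓ D) ⊑ (F ⊔ ∀r.∃t.∃r.D): entailed.

Yes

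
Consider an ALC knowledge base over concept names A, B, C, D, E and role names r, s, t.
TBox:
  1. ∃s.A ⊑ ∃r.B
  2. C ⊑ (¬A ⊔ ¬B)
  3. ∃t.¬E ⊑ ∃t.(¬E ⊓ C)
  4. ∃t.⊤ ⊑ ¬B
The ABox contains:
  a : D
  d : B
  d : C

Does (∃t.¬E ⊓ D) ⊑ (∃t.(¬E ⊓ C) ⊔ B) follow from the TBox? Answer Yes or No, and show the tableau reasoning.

1. (∃t.¬E ⊓ D) ⊑ (∃t.(¬E ⊓ C) ⊔ B)  ⇔  ((∃t.¬E ⊓ D) ⊓ (∀t.(E ⊔ ¬C) ⊓ ¬B)) unsat w.r.t. T
   all branches close; clash {C, ¬C} at an ∃-successor
2. Hence (∃t.¬E ⊓ D) ⊑ (∃t.(¬E ⊓ C) ⊔ B): entailed.

Yes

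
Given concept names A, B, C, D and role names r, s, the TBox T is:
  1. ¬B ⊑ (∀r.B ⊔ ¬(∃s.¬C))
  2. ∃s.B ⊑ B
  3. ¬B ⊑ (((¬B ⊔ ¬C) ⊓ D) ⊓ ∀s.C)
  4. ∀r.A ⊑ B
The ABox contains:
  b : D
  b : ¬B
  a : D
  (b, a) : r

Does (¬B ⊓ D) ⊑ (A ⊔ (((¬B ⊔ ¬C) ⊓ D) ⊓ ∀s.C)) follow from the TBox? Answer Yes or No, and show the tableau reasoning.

Yes

1. (¬B ⊓ D) ⊑ (A ⊔ (((¬B ⊔ ¬C) ⊓ D) ⊓ ∀s.C))  ⇔  ((¬B ⊓ D) ⊓ (¬A ⊓ (((B ⊓ C) ⊔ ¬D) ⊔ ∃s.¬C))) unsat w.r.t. T
   all branches close; clash {B, ¬B} at x₀
2. Hence (¬B ⊓ D) ⊑ (A ⊔ (((¬B ⊔ ¬C) ⊓ D) ⊓ ∀s.C)): entailed.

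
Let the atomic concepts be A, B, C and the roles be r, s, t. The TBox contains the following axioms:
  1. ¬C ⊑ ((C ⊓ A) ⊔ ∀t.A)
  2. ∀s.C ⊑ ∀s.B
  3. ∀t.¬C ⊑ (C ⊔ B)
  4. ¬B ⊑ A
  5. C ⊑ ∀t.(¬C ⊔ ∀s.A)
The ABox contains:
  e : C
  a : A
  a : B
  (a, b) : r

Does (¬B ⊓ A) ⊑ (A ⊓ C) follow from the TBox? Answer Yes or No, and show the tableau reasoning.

1. (¬B ⊓ A) ⊑ (A ⊓ C)  ⇔  ((¬B ⊓ A) ⊓ (¬A ⊔ ¬C)) unsat w.r.t. T
   open: L(x₀) ⊇ {A, ¬B, ¬C, ∀t.A, ∃s.¬C, …} (+ ∃-successors)
2. Hence (¬B ⊓ A) ⊑ (A ⊓ C): not entailed.

No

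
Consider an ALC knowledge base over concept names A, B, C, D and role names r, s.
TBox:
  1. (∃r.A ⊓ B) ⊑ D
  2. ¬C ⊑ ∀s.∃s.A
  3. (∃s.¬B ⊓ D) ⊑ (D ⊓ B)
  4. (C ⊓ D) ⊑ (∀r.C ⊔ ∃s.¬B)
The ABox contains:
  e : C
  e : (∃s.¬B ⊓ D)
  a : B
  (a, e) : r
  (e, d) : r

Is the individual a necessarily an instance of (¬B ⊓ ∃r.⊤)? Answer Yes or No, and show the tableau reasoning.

1. a : (¬B ⊓ ∃r.⊤)?  L(a) = {B} ∪ {(B ⊔ ∀r.⊥)}
   open: L(a) ⊇ {B, C, ¬D, ∀r.¬A, ∀s.B} — a ∉ (¬B ⊓ ∃r.⊤) possible
2. Hence a : (¬B ⊓ ∃r.⊤): not entailed.

No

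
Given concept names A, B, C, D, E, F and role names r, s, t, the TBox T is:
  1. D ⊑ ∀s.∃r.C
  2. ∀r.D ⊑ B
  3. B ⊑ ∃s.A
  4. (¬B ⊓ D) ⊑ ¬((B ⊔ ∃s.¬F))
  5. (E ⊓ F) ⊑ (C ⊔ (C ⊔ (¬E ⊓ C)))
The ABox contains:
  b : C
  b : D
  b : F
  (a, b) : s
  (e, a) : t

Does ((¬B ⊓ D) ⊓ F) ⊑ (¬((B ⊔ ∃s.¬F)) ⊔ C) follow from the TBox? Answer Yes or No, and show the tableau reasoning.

Yes

1. ((¬B ⊓ D) ⊓ F) ⊑ (¬((B ⊔ ∃s.¬F)) ⊔ C)  ⇔  (((¬B ⊓ D) ⊓ F) ⊓ ((B ⊔ ∃s.¬F) ⊓ ¬C)) unsat w.r.t. T
   all branches close; clash {B, ¬B} at x₀
2. Hence ((¬B ⊓ D) ⊓ F) ⊑ (¬((B ⊔ ∃s.¬F)) ⊔ C): entailed.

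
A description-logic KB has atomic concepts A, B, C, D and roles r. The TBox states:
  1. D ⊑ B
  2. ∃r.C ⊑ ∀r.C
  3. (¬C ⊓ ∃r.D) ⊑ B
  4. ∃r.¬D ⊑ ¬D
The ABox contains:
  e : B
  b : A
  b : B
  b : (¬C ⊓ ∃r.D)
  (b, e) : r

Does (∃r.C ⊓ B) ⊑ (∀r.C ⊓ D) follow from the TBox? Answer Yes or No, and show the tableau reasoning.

No

1. (∃r.C ⊓ B) ⊑ (∀r.C ⊓ D)  ⇔  ((∃r.C ⊓ B) ⊓ (∃r.¬C ⊔ ¬D)) unsat w.r.t. T
   apply at x₀: ∃r.C⊑∀r.C
   open: L(x₀) ⊇ {B, ¬D, ∀r.C, ∀r.D, ∃r.C} (+ ∃-successors)
2. Hence (∃r.C ⊓ B) ⊑ (∀r.C ⊓ D): not entailed.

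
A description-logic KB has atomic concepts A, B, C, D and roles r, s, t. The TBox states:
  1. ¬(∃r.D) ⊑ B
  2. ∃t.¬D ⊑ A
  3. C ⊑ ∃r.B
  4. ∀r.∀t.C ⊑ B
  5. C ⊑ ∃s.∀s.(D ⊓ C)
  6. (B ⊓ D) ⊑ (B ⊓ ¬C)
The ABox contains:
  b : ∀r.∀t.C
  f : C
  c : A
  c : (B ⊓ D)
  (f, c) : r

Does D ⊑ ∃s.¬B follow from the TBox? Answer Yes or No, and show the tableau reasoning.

No

1. D ⊑ ∃s.¬B  ⇔  (D ⊓ ∀s.B) unsat w.r.t. T
   open: L(x₀) ⊇ {D, ¬B, ¬C, ∀s.B, ∀t.D, …} (+ ∃-successors)
2. Hence D ⊑ ∃s.¬B: not entailed.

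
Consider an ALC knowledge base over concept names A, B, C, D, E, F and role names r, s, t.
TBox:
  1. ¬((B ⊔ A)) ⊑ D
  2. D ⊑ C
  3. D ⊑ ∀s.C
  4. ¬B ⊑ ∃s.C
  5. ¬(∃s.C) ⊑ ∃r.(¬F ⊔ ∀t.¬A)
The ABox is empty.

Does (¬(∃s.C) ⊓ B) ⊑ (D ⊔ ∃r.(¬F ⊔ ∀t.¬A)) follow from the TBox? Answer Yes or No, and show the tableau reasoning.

1. (¬(∃s.C) ⊓ B) ⊑ (D ⊔ ∃r.(¬F ⊔ ∀t.¬A))  ⇔  ((∀s.¬C ⊓ B) ⊓ (¬D ⊓ ∀r.(F ⊓ ∃t.A))) unsat w.r.t. T
   all branches close; clash {D, ¬D} at x₀
2. Hence (¬(∃s.C) ⊓ B) ⊑ (D ⊔ ∃r.(¬F ⊔ ∀t.¬A)): entailed.

Yes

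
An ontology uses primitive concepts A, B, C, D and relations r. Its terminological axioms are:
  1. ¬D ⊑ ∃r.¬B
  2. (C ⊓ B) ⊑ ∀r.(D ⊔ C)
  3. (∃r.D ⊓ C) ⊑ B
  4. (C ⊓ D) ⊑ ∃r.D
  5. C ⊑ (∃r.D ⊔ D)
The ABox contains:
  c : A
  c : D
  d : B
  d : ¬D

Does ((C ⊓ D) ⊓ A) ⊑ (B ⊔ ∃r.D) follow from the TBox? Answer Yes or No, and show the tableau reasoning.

Yes

1. ((C ⊓ D) ⊓ A) ⊑ (B ⊔ ∃r.D)  ⇔  (((C ⊓ D) ⊓ A) ⊓ (¬B ⊓ ∀r.¬D)) unsat w.r.t. T
   all branches close; clash {B, ¬B} at x₀
2. Hence ((C ⊓ D) ⊓ A) ⊑ (B ⊔ ∃r.D): entailed.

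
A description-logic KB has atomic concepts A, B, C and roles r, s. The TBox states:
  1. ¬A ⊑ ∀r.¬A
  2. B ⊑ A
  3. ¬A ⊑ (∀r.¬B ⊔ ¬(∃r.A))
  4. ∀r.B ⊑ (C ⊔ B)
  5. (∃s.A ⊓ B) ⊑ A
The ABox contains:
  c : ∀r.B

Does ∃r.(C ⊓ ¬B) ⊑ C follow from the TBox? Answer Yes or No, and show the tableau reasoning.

1. ∃r.(C ⊓ ¬B) ⊑ C  ⇔  (∃r.(C ⊓ ¬B) ⊓ ¬C) unsat w.r.t. T
   open: L(x₀) ⊇ {A, ¬B, ¬C, ∃r.(C ⊓ ¬B), ∃r.¬B} (+ ∃-successors)
2. Hence ∃r.(C ⊓ ¬B) ⊑ C: not entailed.

No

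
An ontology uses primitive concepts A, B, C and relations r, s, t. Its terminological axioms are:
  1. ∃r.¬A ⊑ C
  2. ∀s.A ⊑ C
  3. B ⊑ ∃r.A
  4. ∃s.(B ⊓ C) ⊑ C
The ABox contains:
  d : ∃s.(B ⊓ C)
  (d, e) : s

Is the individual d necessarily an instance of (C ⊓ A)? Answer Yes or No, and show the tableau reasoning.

1. d : (C ⊓ A)?  L(d) = {∃s.(B ⊓ C)} ∪ {(¬C ⊔ ¬A)}
   apply at d: ∃s.(B ⊓ C)⊑C
   open: L(d) ⊇ {C, ¬A, ¬B, ∀r.A, ∃s.(B ⊓ C), …} (+ ∃-successors) — d ∉ (C ⊓ A) possible
2. Hence d : (C ⊓ A): not entailed.

No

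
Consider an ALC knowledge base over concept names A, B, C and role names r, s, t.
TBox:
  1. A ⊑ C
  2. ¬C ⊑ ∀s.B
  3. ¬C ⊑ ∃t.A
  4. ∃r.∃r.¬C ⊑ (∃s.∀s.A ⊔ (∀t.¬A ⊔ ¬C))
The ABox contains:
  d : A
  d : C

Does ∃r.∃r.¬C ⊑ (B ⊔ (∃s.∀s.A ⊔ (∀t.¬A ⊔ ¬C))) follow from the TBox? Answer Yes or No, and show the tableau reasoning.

Yes

1. ∃r.∃r.¬C ⊑ (B ⊔ (∃s.∀s.A ⊔ (∀t.¬A ⊔ ¬C)))  ⇔  (∃r.∃r.¬C ⊓ (¬B ⊓ (∀s.∃s.¬A ⊓ (∃t.A ⊓ C)))) unsat w.r.t. T
   all branches close; clash {C, ¬C} at x₀
2. Hence ∃r.∃r.¬C ⊑ (B ⊔ (∃s.∀s.A ⊔ (∀t.¬A ⊔ ¬C))): entailed.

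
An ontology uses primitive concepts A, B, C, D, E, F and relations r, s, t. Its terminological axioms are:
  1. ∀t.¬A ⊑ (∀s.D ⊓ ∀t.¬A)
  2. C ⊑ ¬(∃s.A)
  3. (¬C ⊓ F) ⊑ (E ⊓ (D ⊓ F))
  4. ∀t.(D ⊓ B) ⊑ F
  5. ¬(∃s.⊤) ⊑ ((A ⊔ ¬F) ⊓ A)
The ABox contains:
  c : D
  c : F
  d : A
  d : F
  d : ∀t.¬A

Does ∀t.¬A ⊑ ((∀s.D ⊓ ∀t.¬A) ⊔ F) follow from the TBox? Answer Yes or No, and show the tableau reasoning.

Yes

1. ∀t.¬A ⊑ ((∀s.D ⊓ ∀t.¬A) ⊔ F)  ⇔  (∀t.¬A ⊓ ((∃s.¬D ⊔ ∃t.A) ⊓ ¬F)) unsat w.r.t. T
   all branches close; clash {F, ¬F} at x₀
2. Hence ∀t.¬A ⊑ ((∀s.D ⊓ ∀t.¬A) ⊔ F): entailed.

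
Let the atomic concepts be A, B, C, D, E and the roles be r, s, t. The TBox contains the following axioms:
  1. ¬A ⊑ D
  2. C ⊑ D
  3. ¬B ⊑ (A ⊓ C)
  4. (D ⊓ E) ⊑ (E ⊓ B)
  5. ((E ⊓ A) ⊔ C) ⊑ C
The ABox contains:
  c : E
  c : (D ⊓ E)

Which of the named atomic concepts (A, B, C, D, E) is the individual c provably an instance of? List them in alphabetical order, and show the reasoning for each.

{B, D, E}

1. c : A?  L(c) = {E, (D ⊓ E)} ∪ {¬A}
   apply at c: (D ⊓ E)⊑(E ⊓ B)
   open: L(c) ⊇ {B, D, E, ¬A, ¬C} — c ∉ A possible
2. c : B?  L(c) = {E, (D ⊓ E)} ∪ {¬B}
   clash {B, ¬B} at c — c ∈ B
3. c : C?  L(c) = {E, (D ⊓ E)} ∪ {¬C}
   apply at c: (D ⊓ E)⊑(E ⊓ B)
   open: L(c) ⊇ {B, D, E, ¬A, ¬C} — c ∉ C possible
4. c : D?  L(c) = {E, (D ⊓ E)} ∪ {¬D}
   clash {D, ¬D} at c — c ∈ D
5. c : E?  L(c) = {E, (D ⊓ E)} ∪ {¬E}
   clash {E, ¬E} at c — c ∈ E
6. Entailed for c: {B, D, E}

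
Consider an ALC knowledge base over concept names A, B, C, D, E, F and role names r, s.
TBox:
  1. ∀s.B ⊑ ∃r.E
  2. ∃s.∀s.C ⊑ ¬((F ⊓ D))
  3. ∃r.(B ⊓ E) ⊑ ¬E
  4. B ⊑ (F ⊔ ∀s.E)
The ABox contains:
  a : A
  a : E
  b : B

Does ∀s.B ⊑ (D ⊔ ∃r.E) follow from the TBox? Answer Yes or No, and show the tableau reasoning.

Yes

1. ∀s.B ⊑ (D ⊔ ∃r.E)  ⇔  (∀s.B ⊓ (¬D ⊓ ∀r.¬E)) unsat w.r.t. T
   all branches close; clash {E, ¬E} at an ∃-successor
2. Hence ∀s.B ⊑ (D ⊔ ∃r.E): entailed.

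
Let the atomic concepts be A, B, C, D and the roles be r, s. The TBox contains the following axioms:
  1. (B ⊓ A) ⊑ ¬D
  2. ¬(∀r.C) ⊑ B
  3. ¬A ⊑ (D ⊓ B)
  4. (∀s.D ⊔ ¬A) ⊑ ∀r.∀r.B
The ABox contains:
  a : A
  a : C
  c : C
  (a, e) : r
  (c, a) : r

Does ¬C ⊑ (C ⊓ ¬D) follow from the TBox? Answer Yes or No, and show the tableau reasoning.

1. ¬C ⊑ (C ⊓ ¬D)  ⇔  (¬C ⊓ (¬C ⊔ D)) unsat w.r.t. T
   open: L(x₀) ⊇ {A, ¬B, ¬C, ∀r.C, ∃s.¬D} (+ ∃-successors)
2. Hence ¬C ⊑ (C ⊓ ¬D): not entailed.

No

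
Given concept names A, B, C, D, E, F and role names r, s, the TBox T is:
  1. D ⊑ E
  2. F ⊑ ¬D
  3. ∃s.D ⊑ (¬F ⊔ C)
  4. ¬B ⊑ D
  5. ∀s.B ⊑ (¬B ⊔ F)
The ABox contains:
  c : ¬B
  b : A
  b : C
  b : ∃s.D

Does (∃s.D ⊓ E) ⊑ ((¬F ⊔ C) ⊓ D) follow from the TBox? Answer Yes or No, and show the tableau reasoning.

No

1. (∃s.D ⊓ E) ⊑ ((¬F ⊔ C) ⊓ D)  ⇔  ((∃s.D ⊓ E) ⊓ ((F ⊓ ¬C) ⊔ ¬D)) unsat w.r.t. T
   apply at x₀: ∃s.D⊑(¬F ⊔ C)
   open: L(x₀) ⊇ {B, E, ¬D, ¬F, ∃s.D, …} (+ ∃-successors)
2. Hence (∃s.D ⊓ E) ⊑ ((¬F ⊔ C) ⊓ D): not entailed.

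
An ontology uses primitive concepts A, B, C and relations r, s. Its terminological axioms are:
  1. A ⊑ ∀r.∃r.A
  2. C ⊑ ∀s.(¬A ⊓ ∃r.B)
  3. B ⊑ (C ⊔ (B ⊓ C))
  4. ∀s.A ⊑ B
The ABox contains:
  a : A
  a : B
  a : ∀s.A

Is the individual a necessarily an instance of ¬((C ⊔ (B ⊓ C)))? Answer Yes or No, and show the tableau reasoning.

1. a : ¬((C ⊔ (B ⊓ C)))?  L(a) = {A, B, ∀s.A} ∪ {(C ⊔ (B ⊓ C))}
   apply at a: A⊑∀r.∃r.A
   open: L(a) ⊇ {A, B, C, ∀r.∃r.A, ∀s.(¬A ⊓ ∃r.B), …} — a ∉ ¬((C ⊔ (B ⊓ C))) possible
2. Hence a : ¬((C ⊔ (B ⊓ C))): not entailed.

No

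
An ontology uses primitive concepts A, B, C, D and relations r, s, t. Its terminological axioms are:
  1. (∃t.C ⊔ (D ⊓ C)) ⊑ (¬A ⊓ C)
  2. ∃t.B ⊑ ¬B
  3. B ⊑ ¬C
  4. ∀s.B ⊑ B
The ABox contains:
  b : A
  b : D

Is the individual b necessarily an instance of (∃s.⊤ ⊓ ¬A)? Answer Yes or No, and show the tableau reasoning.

No

1. b : (∃s.⊤ ⊓ ¬A)?  L(b) = {A, D} ∪ {(∀s.⊥ ⊔ A)}
   open: L(b) ⊇ {A, D, ¬B, ¬C, ∀t.¬C, …} (+ ∃-successors) — b ∉ (∃s.⊤ ⊓ ¬A) possible
2. Hence b : (∃s.⊤ ⊓ ¬A): not entailed.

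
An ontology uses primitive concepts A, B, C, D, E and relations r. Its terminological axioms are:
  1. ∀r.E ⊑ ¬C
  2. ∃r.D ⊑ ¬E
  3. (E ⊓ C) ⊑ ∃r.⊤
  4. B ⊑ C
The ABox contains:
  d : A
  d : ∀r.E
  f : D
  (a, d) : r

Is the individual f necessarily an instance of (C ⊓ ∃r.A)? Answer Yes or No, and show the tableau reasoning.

1. f : (C ⊓ ∃r.A)?  L(f) = {D} ∪ {(¬C ⊔ ∀r.¬A)}
   open: L(f) ⊇ {D, ¬B, ¬C, ¬E} — f ∉ (C ⊓ ∃r.A) possible
2. Hence f : (C ⊓ ∃r.A): not entailed.

No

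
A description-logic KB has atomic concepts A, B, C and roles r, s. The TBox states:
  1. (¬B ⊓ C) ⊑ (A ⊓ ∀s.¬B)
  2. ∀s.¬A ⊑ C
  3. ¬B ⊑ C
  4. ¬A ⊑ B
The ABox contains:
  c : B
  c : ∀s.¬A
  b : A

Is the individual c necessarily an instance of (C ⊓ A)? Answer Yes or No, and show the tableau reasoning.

No

1. c : (C ⊓ A)?  L(c) = {B, ∀s.¬A} ∪ {(¬C ⊔ ¬A)}
   apply at c: ∀s.¬A⊑C
   open: L(c) ⊇ {B, C, ¬A, ∀s.¬A} — c ∉ (C ⊓ A) possible
2. Hence c : (C ⊓ A): not entailed.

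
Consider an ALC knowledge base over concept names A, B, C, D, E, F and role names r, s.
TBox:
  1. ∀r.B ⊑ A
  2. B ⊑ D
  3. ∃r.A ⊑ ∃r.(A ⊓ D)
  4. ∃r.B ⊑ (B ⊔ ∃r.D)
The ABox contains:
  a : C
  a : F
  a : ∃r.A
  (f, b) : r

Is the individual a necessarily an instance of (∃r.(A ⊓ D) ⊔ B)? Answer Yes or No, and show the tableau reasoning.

1. a : (∃r.(A ⊓ D) ⊔ B)?  L(a) = {C, F, ∃r.A} ∪ {(∀r.(¬A ⊔ ¬D) ⊓ ¬B)}
   clash {D, ¬D} at an ∃-successor — a ∈ (∃r.(A ⊓ D) ⊔ B)
2. Hence a : (∃r.(A ⊓ D) ⊔ B): entailed.

Yes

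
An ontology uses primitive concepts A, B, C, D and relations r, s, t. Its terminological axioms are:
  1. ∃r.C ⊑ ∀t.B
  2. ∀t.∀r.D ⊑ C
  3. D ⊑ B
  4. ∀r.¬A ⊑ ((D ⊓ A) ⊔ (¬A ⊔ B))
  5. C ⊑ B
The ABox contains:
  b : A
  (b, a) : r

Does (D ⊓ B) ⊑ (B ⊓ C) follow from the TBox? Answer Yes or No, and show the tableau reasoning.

1. (D ⊓ B) ⊑ (B ⊓ C)  ⇔  ((D ⊓ B) ⊓ (¬B ⊔ ¬C)) unsat w.r.t. T
   open: L(x₀) ⊇ {B, D, ¬C, ∀r.¬C, ∃r.A, …} (+ ∃-successors)
2. Hence (D ⊓ B) ⊑ (B ⊓ C): not entailed.

No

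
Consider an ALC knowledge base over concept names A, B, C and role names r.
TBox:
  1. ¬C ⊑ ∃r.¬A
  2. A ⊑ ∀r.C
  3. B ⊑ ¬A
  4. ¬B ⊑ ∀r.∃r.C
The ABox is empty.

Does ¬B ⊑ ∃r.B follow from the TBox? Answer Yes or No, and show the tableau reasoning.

1. ¬B ⊑ ∃r.B  ⇔  (¬B ⊓ ∀r.¬B) unsat w.r.t. T
   apply at x₀: ¬B⊑∀r.∃r.C
   open: L(x₀) ⊇ {C, ¬A, ¬B, ∀r.¬B, ∀r.∃r.C}
2. Hence ¬B ⊑ ∃r.B: not entailed.

No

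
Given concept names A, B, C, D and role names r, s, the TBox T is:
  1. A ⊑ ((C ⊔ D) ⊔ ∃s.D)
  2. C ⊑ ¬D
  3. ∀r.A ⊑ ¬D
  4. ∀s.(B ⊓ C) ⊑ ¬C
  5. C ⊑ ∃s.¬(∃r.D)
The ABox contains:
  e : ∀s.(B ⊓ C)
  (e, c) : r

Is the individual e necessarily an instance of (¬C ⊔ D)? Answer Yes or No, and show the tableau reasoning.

Yes

1. e : (¬C ⊔ D)?  L(e) = {∀s.(B ⊓ C)} ∪ {(C ⊓ ¬D)}
   clash {C, ¬C} at e — e ∈ (¬C ⊔ D)
2. Hence e : (¬C ⊔ D): entailed.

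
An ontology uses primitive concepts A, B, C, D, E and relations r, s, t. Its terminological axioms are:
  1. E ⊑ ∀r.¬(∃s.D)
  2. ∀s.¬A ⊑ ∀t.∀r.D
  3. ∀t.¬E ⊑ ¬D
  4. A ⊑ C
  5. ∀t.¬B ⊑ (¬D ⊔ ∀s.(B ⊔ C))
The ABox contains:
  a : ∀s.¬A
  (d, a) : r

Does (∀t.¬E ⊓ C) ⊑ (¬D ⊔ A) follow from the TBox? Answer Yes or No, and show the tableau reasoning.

1. (∀t.¬E ⊓ C) ⊑ (¬D ⊔ A)  ⇔  ((∀t.¬E ⊓ C) ⊓ (D ⊓ ¬A)) unsat w.r.t. T
   all branches close; clash {D, ¬D} at x₀
2. Hence (∀t.¬E ⊓ C) ⊑ (¬D ⊔ A): entailed.

Yes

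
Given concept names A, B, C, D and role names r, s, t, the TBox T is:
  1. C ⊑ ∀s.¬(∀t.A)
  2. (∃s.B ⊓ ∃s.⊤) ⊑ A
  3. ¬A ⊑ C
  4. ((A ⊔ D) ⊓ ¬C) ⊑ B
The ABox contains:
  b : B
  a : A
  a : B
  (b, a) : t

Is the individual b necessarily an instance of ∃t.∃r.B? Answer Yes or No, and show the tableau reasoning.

No

1. b : ∃t.∃r.B?  L(b) = {B} ∪ {∀t.∀r.¬B}
   open: L(b) ⊇ {A, B, ¬C, ∀t.∀r.¬B} — b ∉ ∃t.∃r.B possible
2. Hence b : ∃t.∃r.B: not entailed.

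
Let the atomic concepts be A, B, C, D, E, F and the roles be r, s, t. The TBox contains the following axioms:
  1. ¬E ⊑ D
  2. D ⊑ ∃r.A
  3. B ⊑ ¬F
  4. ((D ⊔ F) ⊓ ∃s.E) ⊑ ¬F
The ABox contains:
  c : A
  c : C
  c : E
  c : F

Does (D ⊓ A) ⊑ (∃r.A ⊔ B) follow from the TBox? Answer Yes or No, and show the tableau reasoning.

1. (D ⊓ A) ⊑ (∃r.A ⊔ B)  ⇔  ((D ⊓ A) ⊓ (∀r.¬A ⊓ ¬B)) unsat w.r.t. T
   all branches close; clash {A, ¬A} at an ∃-successor
2. Hence (D ⊓ A) ⊑ (∃r.A ⊔ B): entailed.

Yes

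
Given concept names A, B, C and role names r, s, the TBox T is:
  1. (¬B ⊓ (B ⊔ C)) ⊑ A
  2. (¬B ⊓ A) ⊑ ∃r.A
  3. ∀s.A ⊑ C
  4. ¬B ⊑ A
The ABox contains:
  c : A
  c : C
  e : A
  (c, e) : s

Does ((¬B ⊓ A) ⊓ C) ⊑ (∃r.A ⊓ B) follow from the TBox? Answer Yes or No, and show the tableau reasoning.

No

1. ((¬B ⊓ A) ⊓ C) ⊑ (∃r.A ⊓ B)  ⇔  (((¬B ⊓ A) ⊓ C) ⊓ (∀r.¬A ⊔ ¬B)) unsat w.r.t. T
   apply at x₀: (¬B ⊓ A)⊑∃r.A
   open: L(x₀) ⊇ {A, C, ¬B, ∃r.A} (+ ∃-successors)
2. Hence ((¬B ⊓ A) ⊓ C) ⊑ (∃r.A ⊓ B): not entailed.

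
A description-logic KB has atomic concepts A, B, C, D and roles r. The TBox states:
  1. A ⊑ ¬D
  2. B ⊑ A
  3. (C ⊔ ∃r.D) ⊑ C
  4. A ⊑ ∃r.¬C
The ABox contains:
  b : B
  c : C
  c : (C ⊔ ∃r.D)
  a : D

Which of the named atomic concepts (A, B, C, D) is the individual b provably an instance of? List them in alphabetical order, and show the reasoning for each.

{A, B}

1. b : A?  L(b) = {B} ∪ {¬A}
   clash {A, ¬A} at b — b ∈ A
2. b : B?  L(b) = {B} ∪ {¬B}
   clash {B, ¬B} at b — b ∈ B
3. b : C?  L(b) = {B} ∪ {¬C}
   apply at b: B⊑A
   open: L(b) ⊇ {A, B, ¬C, ¬D, ∀r.¬D, …} (+ ∃-successors) — b ∉ C possible
4. b : D?  L(b) = {B} ∪ {¬D}
   apply at b: B⊑A
   open: L(b) ⊇ {A, B, ¬C, ¬D, ∀r.¬D, …} (+ ∃-successors) — b ∉ D possible
5. Entailed for b: {A, B}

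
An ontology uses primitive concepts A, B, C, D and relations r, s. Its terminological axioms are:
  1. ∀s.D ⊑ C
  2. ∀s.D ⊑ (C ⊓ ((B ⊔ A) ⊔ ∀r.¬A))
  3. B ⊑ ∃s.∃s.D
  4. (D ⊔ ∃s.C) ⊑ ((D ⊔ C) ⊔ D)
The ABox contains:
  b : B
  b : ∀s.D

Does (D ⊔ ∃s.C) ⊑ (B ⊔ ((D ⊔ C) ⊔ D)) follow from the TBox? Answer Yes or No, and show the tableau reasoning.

1. (D ⊔ ∃s.C) ⊑ (B ⊔ ((D ⊔ C) ⊔ D))  ⇔  ((D ⊔ ∃s.C) ⊓ (¬B ⊓ ((¬D ⊓ ¬C) ⊓ ¬D))) unsat w.r.t. T
   all branches close; clash {C, ¬C} at x₀
2. Hence (D ⊔ ∃s.C) ⊑ (B ⊔ ((D ⊔ C) ⊔ D)): entailed.

Yes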